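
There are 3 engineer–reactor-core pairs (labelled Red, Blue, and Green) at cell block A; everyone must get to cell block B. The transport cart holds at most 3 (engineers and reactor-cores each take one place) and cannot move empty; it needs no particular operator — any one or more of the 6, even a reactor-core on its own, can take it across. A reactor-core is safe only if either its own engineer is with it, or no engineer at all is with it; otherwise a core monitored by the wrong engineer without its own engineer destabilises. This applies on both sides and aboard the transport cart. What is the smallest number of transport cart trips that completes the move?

Counting alone: each trip to cell block B takes at most 3 across and each return brings at least 1 back, so after t trips out (and t−1 returns) at most 3t − (t−1) of the 6 are across; that first reaches 6 at t = 3, so at least 5 crossings are needed.
The plan below uses exactly 5 crossings, so it is optimal:
1. engineer Red and reactor-core Red cross → cell block B.
2. engineer Red crosses ← cell block A.
3. engineer Blue, engineer Green, and engineer Red cross → cell block B.
4. reactor-core Red crosses ← cell block A.
5. reactor-core Blue, reactor-core Green, and reactor-core Red cross → cell block B.

5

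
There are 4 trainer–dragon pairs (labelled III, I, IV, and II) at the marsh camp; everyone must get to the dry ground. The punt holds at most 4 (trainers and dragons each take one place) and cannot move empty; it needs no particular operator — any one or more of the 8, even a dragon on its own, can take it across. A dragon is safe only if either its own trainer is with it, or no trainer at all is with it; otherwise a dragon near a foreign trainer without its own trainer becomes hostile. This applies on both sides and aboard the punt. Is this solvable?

1. dragon III and trainer III cross → the dry ground.
2. trainer III crosses ← the marsh camp.
3. trainer I, trainer II, trainer III, and trainer IV cross → the dry ground.
4. dragon III crosses ← the marsh camp.
5. dragon I, dragon II, dragon III, and dragon IV cross → the dry ground.

Yes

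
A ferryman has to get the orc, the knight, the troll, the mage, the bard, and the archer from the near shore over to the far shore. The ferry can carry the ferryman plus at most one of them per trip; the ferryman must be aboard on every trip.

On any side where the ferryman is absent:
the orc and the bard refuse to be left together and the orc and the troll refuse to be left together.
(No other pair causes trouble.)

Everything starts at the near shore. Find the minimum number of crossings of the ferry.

Counting alone: the ferryman can take at most 1 across per trip to the far shore, so moving all 6 needs at least 6 loaded trips out, with a return between consecutive ones — at least 11 crossings.
The safety rule pushes this higher. Following every safe sequence of crossings, the most of the 6 that can be at the far shore as the ferry arrives there on crossing 11 is 5 — never all 6.
So no plan with fewer than 13 crossings exists, and this one achieves 13:
1. Ferryman goes to the far shore with the orc.
2. Ferryman goes back to the near shore alone.
3. Ferryman goes to the far shore with the knight.
4. Ferryman goes back to the near shore alone.
5. Ferryman goes to the far shore with the troll.
6. Ferryman goes back to the near shore with the orc.
7. Ferryman goes to the far shore with the bard.
8. Ferryman goes back to the near shore alone.
9. Ferryman goes to the far shore with the mage.
10. Ferryman goes back to the near shore alone.
11. Ferryman goes to the far shore with the archer.
12. Ferryman goes back to the near shore alone.
13. Ferryman goes to the far shore with the orc.

13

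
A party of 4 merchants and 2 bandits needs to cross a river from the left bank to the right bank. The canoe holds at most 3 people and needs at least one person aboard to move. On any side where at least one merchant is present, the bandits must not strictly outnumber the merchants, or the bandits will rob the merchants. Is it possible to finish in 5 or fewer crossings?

Yes — this plan uses 5 crossings (≤ 5):
1. 2 bandits → the right bank.  (the left bank: 4M 0B; the right bank: 0M 2B)
2. 1 bandit ← the left bank.  (the left bank: 4M 1B; the right bank: 0M 1B)
3. 2 merchants and 1 bandit → the right bank.  (the left bank: 2M 0B; the right bank: 2M 2B)
4. 1 bandit ← the left bank.  (the left bank: 2M 1B; the right bank: 2M 1B)
5. 2 merchants and 1 bandit → the right bank.  (the left bank: 0M 0B; the right bank: 4M 2B)

Yes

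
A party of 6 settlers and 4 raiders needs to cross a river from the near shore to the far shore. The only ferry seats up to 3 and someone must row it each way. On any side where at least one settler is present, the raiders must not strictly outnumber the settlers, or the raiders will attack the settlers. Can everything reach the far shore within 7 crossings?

No

Counting alone: each trip to the far shore takes at most 3 across and each return brings at least 1 back, so after t trips out (and t−1 returns) at most 3t − (t−1) of the 10 are across; that first reaches 10 at t = 5, so at least 9 crossings are needed.
Since 7 < 9, 7 crossings cannot be enough. (The shortest complete plan in fact takes 9:)
1. 2 raiders → the far shore.  (the near shore: 6S 2R; the far shore: 0S 2R)
2. 1 raider ← the near shore.  (the near shore: 6S 3R; the far shore: 0S 1R)
3. 3 raiders → the far shore.  (the near shore: 6S 0R; the far shore: 0S 4R)
4. 1 raider ← the near shore.  (the near shore: 6S 1R; the far shore: 0S 3R)
5. 3 settlers → the far shore.  (the near shore: 3S 1R; the far shore: 3S 3R)
6. 1 raider ← the near shore.  (the near shore: 3S 2R; the far shore: 3S 2R)
7. 1 settler and 2 raiders → the far shore.  (the near shore: 2S 0R; the far shore: 4S 4R)
8. 1 raider ← the near shore.  (the near shore: 2S 1R; the far shore: 4S 3R)
9. 2 settlers and 1 raider → the far shore.  (the near shore: 0S 0R; the far shore: 6S 4R)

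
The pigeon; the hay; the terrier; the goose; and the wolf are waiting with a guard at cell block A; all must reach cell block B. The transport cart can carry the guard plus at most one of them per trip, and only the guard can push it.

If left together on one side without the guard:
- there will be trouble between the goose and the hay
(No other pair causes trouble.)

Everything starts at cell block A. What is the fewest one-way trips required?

Counting alone: the guard can take at most 1 across per trip to cell block B, so moving all 5 needs at least 5 loaded trips out, with a return between consecutive ones — at least 9 crossings.
The plan below uses exactly 9 crossings, so it is optimal:
1. Guard goes to cell block B with the hay.
2. Guard goes back to cell block A alone.
3. Guard goes to cell block B with the pigeon.
4. Guard goes back to cell block A alone.
5. Guard goes to cell block B with the terrier.
6. Guard goes back to cell block A alone.
7. Guard goes to cell block B with the wolf.
8. Guard goes back to cell block A alone.
9. Guard goes to cell block B with the goose.

9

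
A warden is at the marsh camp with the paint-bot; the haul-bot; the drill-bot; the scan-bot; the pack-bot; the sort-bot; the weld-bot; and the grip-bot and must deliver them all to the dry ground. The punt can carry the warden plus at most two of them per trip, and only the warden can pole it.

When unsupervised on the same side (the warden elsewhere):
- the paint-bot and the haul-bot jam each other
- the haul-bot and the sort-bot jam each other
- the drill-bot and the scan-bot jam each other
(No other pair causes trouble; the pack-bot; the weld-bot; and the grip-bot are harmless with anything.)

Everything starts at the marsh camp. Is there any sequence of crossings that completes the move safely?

1. Warden goes to the dry ground with the drill-bot and the haul-bot.
2. Warden goes back to the marsh camp alone.
3. Warden goes to the dry ground with the paint-bot.
4. Warden goes back to the marsh camp with the haul-bot.
5. Warden goes to the dry ground with the pack-bot and the sort-bot.
6. Warden goes back to the marsh camp alone.
7. Warden goes to the dry ground with the grip-bot and the weld-bot.
8. Warden goes back to the marsh camp alone.
9. Warden goes to the dry ground with the haul-bot and the scan-bot.

Yes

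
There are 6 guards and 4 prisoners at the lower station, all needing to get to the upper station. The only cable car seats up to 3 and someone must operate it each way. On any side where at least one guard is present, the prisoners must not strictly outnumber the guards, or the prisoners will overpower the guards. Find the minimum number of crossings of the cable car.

Counting alone: each trip to the upper station takes at most 3 across and each return brings at least 1 back, so after t trips out (and t−1 returns) at most 3t − (t−1) of the 10 are across; that first reaches 10 at t = 5, so at least 9 crossings are needed.
The plan below uses exactly 9 crossings, so it is optimal:
1. 2 prisoners → the upper station.  (the lower station: 6G 2P; the upper station: 0G 2P)
2. 1 prisoner ← the lower station.  (the lower station: 6G 3P; the upper station: 0G 1P)
3. 3 prisoners → the upper station.  (the lower station: 6G 0P; the upper station: 0G 4P)
4. 1 prisoner ← the lower station.  (the lower station: 6G 1P; the upper station: 0G 3P)
5. 3 guards → the upper station.  (the lower station: 3G 1P; the upper station: 3G 3P)
6. 1 prisoner ← the lower station.  (the lower station: 3G 2P; the upper station: 3G 2P)
7. 1 guard and 2 prisoners → the upper station.  (the lower station: 2G 0P; the upper station: 4G 4P)
8. 1 prisoner ← the lower station.  (the lower station: 2G 1P; the upper station: 4G 3P)
9. 2 guards and 1 prisoner → the upper station.  (the lower station: 0G 0P; the upper station: 6G 4P)

9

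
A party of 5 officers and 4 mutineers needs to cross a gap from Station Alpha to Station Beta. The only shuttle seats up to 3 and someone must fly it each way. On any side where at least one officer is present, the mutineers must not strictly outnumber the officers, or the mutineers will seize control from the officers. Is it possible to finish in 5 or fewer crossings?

Counting alone: each trip to Station Beta takes at most 3 across and each return brings at least 1 back, so after t trips out (and t−1 returns) at most 3t − (t−1) of the 9 are across; that first reaches 9 at t = 4, so at least 7 crossings are needed.
Since 5 < 7, 5 crossings cannot be enough. (The shortest complete plan in fact takes 7:)
1. 3 mutineers → Station Beta.  (Station Alpha: 5O 1M; Station Beta: 0O 3M)
2. 1 mutineer ← Station Alpha.  (Station Alpha: 5O 2M; Station Beta: 0O 2M)
3. 3 officers → Station Beta.  (Station Alpha: 2O 2M; Station Beta: 3O 2M)
4. 1 officer ← Station Alpha.  (Station Alpha: 3O 2M; Station Beta: 2O 2M)
5. 2 officers and 1 mutineer → Station Beta.  (Station Alpha: 1O 1M; Station Beta: 4O 3M)
6. 1 officer ← Station Alpha.  (Station Alpha: 2O 1M; Station Beta: 3O 3M)
7. 2 officers and 1 mutineer → Station Beta.  (Station Alpha: 0O 0M; Station Beta: 5O 4M)

No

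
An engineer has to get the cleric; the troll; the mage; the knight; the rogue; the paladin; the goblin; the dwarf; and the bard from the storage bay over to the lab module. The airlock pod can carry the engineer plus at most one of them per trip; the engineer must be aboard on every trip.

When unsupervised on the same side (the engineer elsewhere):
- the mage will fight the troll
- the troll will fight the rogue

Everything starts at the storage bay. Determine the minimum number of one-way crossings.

19

Counting alone: the engineer can take at most 1 across per trip to the lab module, so moving all 9 needs at least 9 loaded trips out, with a return between consecutive ones — at least 17 crossings.
The safety rule pushes this higher. Following every safe sequence of crossings, the most of the 9 that can be at the lab module as the airlock pod arrives there on crossing 17 is 8 — never all 9.
So no plan with fewer than 19 crossings exists, and this one achieves 19:
1. Engineer goes to the lab module with the troll.  [the storage bay: the bard, the cleric, the dwarf, the goblin, the knight, the mage, the paladin, the rogue | the lab module: the troll]
2. Engineer goes back to the storage bay alone.  [the storage bay: the bard, the cleric, the dwarf, the goblin, the knight, the mage, the paladin, the rogue | the lab module: the troll]
3. Engineer goes to the lab module with the cleric.  [the storage bay: the bard, the dwarf, the goblin, the knight, the mage, the paladin, the rogue | the lab module: the cleric, the troll]
4. Engineer goes back to the storage bay alone.  [the storage bay: the bard, the dwarf, the goblin, the knight, the mage, the paladin, the rogue | the lab module: the cleric, the troll]
5. Engineer goes to the lab module with the mage.  [the storage bay: the bard, the dwarf, the goblin, the knight, the paladin, the rogue | the lab module: the cleric, the mage, the troll]
6. Engineer goes back to the storage bay with the troll.  [the storage bay: the bard, the dwarf, the goblin, the knight, the paladin, the rogue, the troll | the lab module: the cleric, the mage]
7. Engineer goes to the lab module with the rogue.  [the storage bay: the bard, the dwarf, the goblin, the knight, the paladin, the troll | the lab module: the cleric, the mage, the rogue]
8. Engineer goes back to the storage bay alone.  [the storage bay: the bard, the dwarf, the goblin, the knight, the paladin, the troll | the lab module: the cleric, the mage, the rogue]
9. Engineer goes to the lab module with the knight.  [the storage bay: the bard, the dwarf, the goblin, the paladin, the troll | the lab module: the cleric, the knight, the mage, the rogue]
10. Engineer goes back to the storage bay alone.  [the storage bay: the bard, the dwarf, the goblin, the paladin, the troll | the lab module: the cleric, the knight, the mage, the rogue]
11. Engineer goes to the lab module with the paladin.  [the storage bay: the bard, the dwarf, the goblin, the troll | the lab module: the cleric, the knight, the mage, the paladin, the rogue]
12. Engineer goes back to the storage bay alone.  [the storage bay: the bard, the dwarf, the goblin, the troll | the lab module: the cleric, the knight, the mage, the paladin, the rogue]
13. Engineer goes to the lab module with the goblin.  [the storage bay: the bard, the dwarf, the troll | the lab module: the cleric, the goblin, the knight, the mage, the paladin, the rogue]
14. Engineer goes back to the storage bay alone.  [the storage bay: the bard, the dwarf, the troll | the lab module: the cleric, the goblin, the knight, the mage, the paladin, the rogue]
15. Engineer goes to the lab module with the dwarf.  [the storage bay: the bard, the troll | the lab module: the cleric, the dwarf, the goblin, the knight, the mage, the paladin, the rogue]
16. Engineer goes back to the storage bay alone.  [the storage bay: the bard, the troll | the lab module: the cleric, the dwarf, the goblin, the knight, the mage, the paladin, the rogue]
17. Engineer goes to the lab module with the bard.  [the storage bay: the troll | the lab module: the bard, the cleric, the dwarf, the goblin, the knight, the mage, the paladin, the rogue]
18. Engineer goes back to the storage bay alone.  [the storage bay: the troll | the lab module: the bard, the cleric, the dwarf, the goblin, the knight, the mage, the paladin, the rogue]
19. Engineer goes to the lab module with the troll.  [the storage bay: — | the lab module: the bard, the cleric, the dwarf, the goblin, the knight, the mage, the paladin, the rogue, the troll]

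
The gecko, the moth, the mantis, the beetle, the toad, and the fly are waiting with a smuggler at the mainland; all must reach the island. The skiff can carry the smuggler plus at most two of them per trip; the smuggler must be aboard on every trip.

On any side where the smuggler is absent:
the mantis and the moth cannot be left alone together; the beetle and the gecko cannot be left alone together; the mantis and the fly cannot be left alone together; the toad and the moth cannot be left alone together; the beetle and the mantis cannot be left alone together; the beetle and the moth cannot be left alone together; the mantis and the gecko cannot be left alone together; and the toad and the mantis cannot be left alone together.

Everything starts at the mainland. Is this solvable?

No

Whatever the first load, the items left behind include a forbidden pair without the smuggler. No opening move is safe, so no plan exists.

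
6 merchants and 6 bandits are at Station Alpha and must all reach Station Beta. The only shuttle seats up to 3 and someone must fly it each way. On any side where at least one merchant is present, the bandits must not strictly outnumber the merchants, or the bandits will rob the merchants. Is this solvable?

No

Following every safe sequence of crossings from the start, the most of the 12 that can be at Station Beta as the shuttle arrives there on crossings 1, 3, 5 is 3, 5, 6 respectively; the best ever achieved is 6 of 12.
From crossing 7 on, no configuration arises that was not already reachable earlier: only 17 distinct safe configurations (who is on which side, and where the shuttle is) can ever be reached, none of them has everyone across, and every continuation just revisits them. They are: 0 merchants + 0 bandits across (shuttle back at the start); 0 merchants + 1 bandit across (shuttle there); 0 merchants + 1 bandit across (shuttle back at the start); 0 merchants + 2 bandits across (shuttle there); 0 merchants + 2 bandits across (shuttle back at the start); 0 merchants + 3 bandits across (shuttle there); 0 merchants + 3 bandits across (shuttle back at the start); 0 merchants + 4 bandits across (shuttle there); 0 merchants + 4 bandits across (shuttle back at the start); 0 merchants + 5 bandits across (shuttle there); 0 merchants + 5 bandits across (shuttle back at the start); 0 merchants + 6 bandits across (shuttle there); 1 merchant + 1 bandit across (shuttle there); 1 merchant + 1 bandit across (shuttle back at the start); 2 merchants + 2 bandits across (shuttle there); 2 merchants + 2 bandits across (shuttle back at the start); 3 merchants + 3 bandits across (shuttle there). So no valid plan exists.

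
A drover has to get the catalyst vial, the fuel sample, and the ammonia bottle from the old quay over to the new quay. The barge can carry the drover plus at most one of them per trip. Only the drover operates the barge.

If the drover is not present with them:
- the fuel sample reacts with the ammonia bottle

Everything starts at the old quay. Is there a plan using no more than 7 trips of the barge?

Yes — this plan uses 5 crossings (≤ 7):
1. Drover goes to the new quay with the fuel sample.
2. Drover goes back to the old quay alone.
3. Drover goes to the new quay with the catalyst vial.
4. Drover goes back to the old quay alone.
5. Drover goes to the new quay with the ammonia bottle.

Yes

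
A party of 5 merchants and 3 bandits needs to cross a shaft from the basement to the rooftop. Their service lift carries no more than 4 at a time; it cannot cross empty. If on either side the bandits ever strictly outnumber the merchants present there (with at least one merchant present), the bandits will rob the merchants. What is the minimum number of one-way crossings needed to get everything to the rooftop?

5

Counting alone: each trip to the rooftop takes at most 4 across and each return brings at least 1 back, so after t trips out (and t−1 returns) at most 4t − (t−1) of the 8 are across; that first reaches 8 at t = 3, so at least 5 crossings are needed.
The plan below uses exactly 5 crossings, so it is optimal:
1. 2 bandits → the rooftop.  (the basement: 5M 1B; the rooftop: 0M 2B)
2. 1 bandit ← the basement.  (the basement: 5M 2B; the rooftop: 0M 1B)
3. 3 merchants and 1 bandit → the rooftop.  (the basement: 2M 1B; the rooftop: 3M 2B)
4. 1 bandit ← the basement.  (the basement: 2M 2B; the rooftop: 3M 1B)
5. 2 merchants and 2 bandits → the rooftop.  (the basement: 0M 0B; the rooftop: 5M 3B)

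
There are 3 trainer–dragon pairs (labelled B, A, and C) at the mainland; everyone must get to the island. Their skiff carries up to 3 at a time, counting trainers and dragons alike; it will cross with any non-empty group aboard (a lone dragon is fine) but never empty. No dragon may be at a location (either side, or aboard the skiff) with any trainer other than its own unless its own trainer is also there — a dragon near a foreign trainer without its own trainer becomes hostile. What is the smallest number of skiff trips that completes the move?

Counting alone: each trip to the island takes at most 3 across and each return brings at least 1 back, so after t trips out (and t−1 returns) at most 3t − (t−1) of the 6 are across; that first reaches 6 at t = 3, so at least 5 crossings are needed.
The plan below uses exactly 5 crossings, so it is optimal:
1. dragon B and trainer B cross → the island.
2. trainer B crosses ← the mainland.
3. trainer A, trainer B, and trainer C cross → the island.
4. dragon B crosses ← the mainland.
5. dragon A, dragon B, and dragon C cross → the island.

5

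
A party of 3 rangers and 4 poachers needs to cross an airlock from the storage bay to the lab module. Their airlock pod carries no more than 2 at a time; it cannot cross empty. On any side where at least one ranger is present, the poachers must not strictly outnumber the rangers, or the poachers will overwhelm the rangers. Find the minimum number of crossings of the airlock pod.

The poachers already outnumber the rangers at the storage bay before anyone moves, so the starting position itself is disallowed.

impossible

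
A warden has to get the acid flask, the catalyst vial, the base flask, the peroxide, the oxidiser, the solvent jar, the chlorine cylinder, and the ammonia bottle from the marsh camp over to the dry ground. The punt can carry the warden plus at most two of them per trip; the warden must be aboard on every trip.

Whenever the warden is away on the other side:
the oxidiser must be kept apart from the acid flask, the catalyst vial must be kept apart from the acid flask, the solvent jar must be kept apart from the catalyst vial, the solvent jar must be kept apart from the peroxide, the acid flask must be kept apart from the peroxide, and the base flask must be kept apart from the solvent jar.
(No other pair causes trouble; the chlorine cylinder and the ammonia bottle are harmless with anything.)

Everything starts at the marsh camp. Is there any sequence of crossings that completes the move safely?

Yes

1. Warden goes to the dry ground with the acid flask and the solvent jar.  [the marsh camp: the ammonia bottle, the base flask, the catalyst vial, the chlorine cylinder, the oxidiser, the peroxide | the dry ground: the acid flask, the solvent jar]
2. Warden goes back to the marsh camp alone.  [the marsh camp: the ammonia bottle, the base flask, the catalyst vial, the chlorine cylinder, the oxidiser, the peroxide | the dry ground: the acid flask, the solvent jar]
3. Warden goes to the dry ground with the base flask and the catalyst vial.  [the marsh camp: the ammonia bottle, the chlorine cylinder, the oxidiser, the peroxide | the dry ground: the acid flask, the base flask, the catalyst vial, the solvent jar]
4. Warden goes back to the marsh camp with the acid flask and the solvent jar.  [the marsh camp: the acid flask, the ammonia bottle, the chlorine cylinder, the oxidiser, the peroxide, the solvent jar | the dry ground: the base flask, the catalyst vial]
5. Warden goes to the dry ground with the oxidiser and the peroxide.  [the marsh camp: the acid flask, the ammonia bottle, the chlorine cylinder, the solvent jar | the dry ground: the base flask, the catalyst vial, the oxidiser, the peroxide]
6. Warden goes back to the marsh camp alone.  [the marsh camp: the acid flask, the ammonia bottle, the chlorine cylinder, the solvent jar | the dry ground: the base flask, the catalyst vial, the oxidiser, the peroxide]
7. Warden goes to the dry ground with the ammonia bottle and the chlorine cylinder.  [the marsh camp: the acid flask, the solvent jar | the dry ground: the ammonia bottle, the base flask, the catalyst vial, the chlorine cylinder, the oxidiser, the peroxide]
8. Warden goes back to the marsh camp alone.  [the marsh camp: the acid flask, the solvent jar | the dry ground: the ammonia bottle, the base flask, the catalyst vial, the chlorine cylinder, the oxidiser, the peroxide]
9. Warden goes to the dry ground with the acid flask and the solvent jar.  [the marsh camp: — | the dry ground: the acid flask, the ammonia bottle, the base flask, the catalyst vial, the chlorine cylinder, the oxidiser, the peroxide, the solvent jar]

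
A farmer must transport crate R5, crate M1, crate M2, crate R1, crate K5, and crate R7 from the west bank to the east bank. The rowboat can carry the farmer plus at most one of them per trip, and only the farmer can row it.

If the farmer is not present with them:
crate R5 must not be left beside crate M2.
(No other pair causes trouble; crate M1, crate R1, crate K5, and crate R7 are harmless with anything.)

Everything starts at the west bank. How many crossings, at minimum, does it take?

Counting alone: the farmer can take at most 1 across per trip to the east bank, so moving all 6 needs at least 6 loaded trips out, with a return between consecutive ones — at least 11 crossings.
The plan below uses exactly 11 crossings, so it is optimal:
1. Farmer goes to the east bank with crate R5.  [the west bank: crate K5, crate M1, crate M2, crate R1, crate R7 | the east bank: crate R5]
2. Farmer goes back to the west bank alone.  [the west bank: crate K5, crate M1, crate M2, crate R1, crate R7 | the east bank: crate R5]
3. Farmer goes to the east bank with crate M1.  [the west bank: crate K5, crate M2, crate R1, crate R7 | the east bank: crate M1, crate R5]
4. Farmer goes back to the west bank alone.  [the west bank: crate K5, crate M2, crate R1, crate R7 | the east bank: crate M1, crate R5]
5. Farmer goes to the east bank with crate R1.  [the west bank: crate K5, crate M2, crate R7 | the east bank: crate M1, crate R1, crate R5]
6. Farmer goes back to the west bank alone.  [the west bank: crate K5, crate M2, crate R7 | the east bank: crate M1, crate R1, crate R5]
7. Farmer goes to the east bank with crate K5.  [the west bank: crate M2, crate R7 | the east bank: crate K5, crate M1, crate R1, crate R5]
8. Farmer goes back to the west bank alone.  [the west bank: crate M2, crate R7 | the east bank: crate K5, crate M1, crate R1, crate R5]
9. Farmer goes to the east bank with crate R7.  [the west bank: crate M2 | the east bank: crate K5, crate M1, crate R1, crate R5, crate R7]
10. Farmer goes back to the west bank alone.  [the west bank: crate M2 | the east bank: crate K5, crate M1, crate R1, crate R5, crate R7]
11. Farmer goes to the east bank with crate M2.  [the west bank: — | the east bank: crate K5, crate M1, crate M2, crate R1, crate R5, crate R7]

11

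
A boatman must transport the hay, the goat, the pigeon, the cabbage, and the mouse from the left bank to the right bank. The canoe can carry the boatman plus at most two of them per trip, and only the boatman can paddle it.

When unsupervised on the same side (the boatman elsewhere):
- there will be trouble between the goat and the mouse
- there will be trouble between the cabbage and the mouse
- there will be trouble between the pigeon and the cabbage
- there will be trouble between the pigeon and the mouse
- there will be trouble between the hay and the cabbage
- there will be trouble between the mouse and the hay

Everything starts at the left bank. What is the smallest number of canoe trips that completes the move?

Counting alone: the boatman can take at most 2 across per trip to the right bank, so moving all 5 needs at least 3 loaded trips out, with a return between consecutive ones — at least 5 crossings.
The safety rule pushes this higher. Following every safe sequence of crossings, the most of the 5 that can be at the right bank as the canoe arrives there on crossing 5 is 4 — never all 5.
So no plan with fewer than 7 crossings exists, and this one achieves 7:
1. Boatman goes to the right bank with the cabbage and the mouse.
2. Boatman goes back to the left bank with the cabbage.
3. Boatman goes to the right bank with the hay and the pigeon.
4. Boatman goes back to the left bank with the mouse.
5. Boatman goes to the right bank with the cabbage and the goat.
6. Boatman goes back to the left bank with the cabbage.
7. Boatman goes to the right bank with the cabbage and the mouse.

7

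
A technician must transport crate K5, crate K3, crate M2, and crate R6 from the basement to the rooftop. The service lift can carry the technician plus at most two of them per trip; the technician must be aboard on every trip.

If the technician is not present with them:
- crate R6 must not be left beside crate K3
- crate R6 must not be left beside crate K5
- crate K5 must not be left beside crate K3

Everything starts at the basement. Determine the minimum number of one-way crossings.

Counting alone: the technician can take at most 2 across per trip to the rooftop, so moving all 4 needs at least 2 loaded trips out, with a return between consecutive ones — at least 3 crossings.
The safety rule pushes this higher. Following every safe sequence of crossings, the most of the 4 that can be at the rooftop as the service lift arrives there on crossing 3 is 3 — never all 4.
So no plan with fewer than 5 crossings exists, and this one achieves 5:
1. Technician goes to the rooftop with crate K3 and crate K5.  [the basement: crate M2, crate R6 | the rooftop: crate K3, crate K5]
2. Technician goes back to the basement with crate K5.  [the basement: crate K5, crate M2, crate R6 | the rooftop: crate K3]
3. Technician goes to the rooftop with crate K5 and crate M2.  [the basement: crate R6 | the rooftop: crate K3, crate K5, crate M2]
4. Technician goes back to the basement with crate K5.  [the basement: crate K5, crate R6 | the rooftop: crate K3, crate M2]
5. Technician goes to the rooftop with crate K5 and crate R6.  [the basement: — | the rooftop: crate K3, crate K5, crate M2, crate R6]

5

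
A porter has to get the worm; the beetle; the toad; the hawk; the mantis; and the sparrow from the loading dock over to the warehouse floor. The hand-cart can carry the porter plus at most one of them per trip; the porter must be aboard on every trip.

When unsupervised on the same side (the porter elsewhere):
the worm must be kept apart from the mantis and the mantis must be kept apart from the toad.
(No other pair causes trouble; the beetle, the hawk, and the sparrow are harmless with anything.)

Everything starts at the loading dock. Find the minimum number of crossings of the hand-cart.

Counting alone: the porter can take at most 1 across per trip to the warehouse floor, so moving all 6 needs at least 6 loaded trips out, with a return between consecutive ones — at least 11 crossings.
The safety rule pushes this higher. Following every safe sequence of crossings, the most of the 6 that can be at the warehouse floor as the hand-cart arrives there on crossing 11 is 5 — never all 6.
So no plan with fewer than 13 crossings exists, and this one achieves 13:
1. Porter goes to the warehouse floor with the mantis.
2. Porter goes back to the loading dock alone.
3. Porter goes to the warehouse floor with the worm.
4. Porter goes back to the loading dock with the mantis.
5. Porter goes to the warehouse floor with the toad.
6. Porter goes back to the loading dock alone.
7. Porter goes to the warehouse floor with the beetle.
8. Porter goes back to the loading dock alone.
9. Porter goes to the warehouse floor with the hawk.
10. Porter goes back to the loading dock alone.
11. Porter goes to the warehouse floor with the sparrow.
12. Porter goes back to the loading dock alone.
13. Porter goes to the warehouse floor with the mantis.

13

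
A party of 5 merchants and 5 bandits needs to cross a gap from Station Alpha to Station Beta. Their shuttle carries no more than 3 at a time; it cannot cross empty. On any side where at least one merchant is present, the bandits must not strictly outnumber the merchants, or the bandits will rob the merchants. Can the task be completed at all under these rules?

Yes

1. 2 bandits → Station Beta.  (Station Alpha: 5M 3B; Station Beta: 0M 2B)
2. 1 bandit ← Station Alpha.  (Station Alpha: 5M 4B; Station Beta: 0M 1B)
3. 3 bandits → Station Beta.  (Station Alpha: 5M 1B; Station Beta: 0M 4B)
4. 1 bandit ← Station Alpha.  (Station Alpha: 5M 2B; Station Beta: 0M 3B)
5. 3 merchants → Station Beta.  (Station Alpha: 2M 2B; Station Beta: 3M 3B)
6. 1 merchant and 1 bandit ← Station Alpha.  (Station Alpha: 3M 3B; Station Beta: 2M 2B)
7. 3 merchants → Station Beta.  (Station Alpha: 0M 3B; Station Beta: 5M 2B)
8. 1 bandit ← Station Alpha.  (Station Alpha: 0M 4B; Station Beta: 5M 1B)
9. 2 bandits → Station Beta.  (Station Alpha: 0M 2B; Station Beta: 5M 3B)
10. 1 bandit ← Station Alpha.  (Station Alpha: 0M 3B; Station Beta: 5M 2B)
11. 3 bandits → Station Beta.  (Station Alpha: 0M 0B; Station Beta: 5M 5B)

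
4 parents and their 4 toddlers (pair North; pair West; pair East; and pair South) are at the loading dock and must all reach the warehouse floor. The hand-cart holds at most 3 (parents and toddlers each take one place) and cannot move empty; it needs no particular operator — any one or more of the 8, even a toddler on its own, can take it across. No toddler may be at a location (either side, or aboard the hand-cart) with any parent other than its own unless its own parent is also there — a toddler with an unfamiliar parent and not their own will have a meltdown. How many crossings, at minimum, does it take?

Counting alone: each trip to the warehouse floor takes at most 3 across and each return brings at least 1 back, so after t trips out (and t−1 returns) at most 3t − (t−1) of the 8 are across; that first reaches 8 at t = 4, so at least 7 crossings are needed.
The safety rule pushes this higher. Following every safe sequence of crossings, the most of the 8 that can be at the warehouse floor as the hand-cart arrives there on crossing 7 is 7 — never all 8.
So no plan with fewer than 9 crossings exists, and this one achieves 9:
1. parent North and toddler North cross → the warehouse floor.
2. parent North crosses ← the loading dock.
3. parent North, parent West, and toddler West cross → the warehouse floor.
4. parent North and toddler North cross ← the loading dock.
5. parent East, parent North, and parent South cross → the warehouse floor.
6. toddler West crosses ← the loading dock.
7. toddler North and toddler West cross → the warehouse floor.
8. toddler North crosses ← the loading dock.
9. toddler East, toddler North, and toddler South cross → the warehouse floor.

9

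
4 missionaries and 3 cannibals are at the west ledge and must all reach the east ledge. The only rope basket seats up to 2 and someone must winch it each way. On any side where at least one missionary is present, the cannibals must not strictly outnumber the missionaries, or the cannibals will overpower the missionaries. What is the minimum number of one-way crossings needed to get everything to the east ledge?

11

Counting alone: each trip to the east ledge takes at most 2 across and each return brings at least 1 back, so after t trips out (and t−1 returns) at most 2t − (t−1) of the 7 are across; that first reaches 7 at t = 6, so at least 11 crossings are needed.
The plan below uses exactly 11 crossings, so it is optimal:
1. 2 cannibals → the east ledge.  (the west ledge: 4M 1C; the east ledge: 0M 2C)
2. 1 cannibal ← the west ledge.  (the west ledge: 4M 2C; the east ledge: 0M 1C)
3. 2 cannibals → the east ledge.  (the west ledge: 4M 0C; the east ledge: 0M 3C)
4. 1 cannibal ← the west ledge.  (the west ledge: 4M 1C; the east ledge: 0M 2C)
5. 2 missionaries → the east ledge.  (the west ledge: 2M 1C; the east ledge: 2M 2C)
6. 1 cannibal ← the west ledge.  (the west ledge: 2M 2C; the east ledge: 2M 1C)
7. 1 missionary and 1 cannibal → the east ledge.  (the west ledge: 1M 1C; the east ledge: 3M 2C)
8. 1 missionary ← the west ledge.  (the west ledge: 2M 1C; the east ledge: 2M 2C)
9. 1 missionary and 1 cannibal → the east ledge.  (the west ledge: 1M 0C; the east ledge: 3M 3C)
10. 1 cannibal ← the west ledge.  (the west ledge: 1M 1C; the east ledge: 3M 2C)
11. 1 missionary and 1 cannibal → the east ledge.  (the west ledge: 0M 0C; the east ledge: 4M 3C)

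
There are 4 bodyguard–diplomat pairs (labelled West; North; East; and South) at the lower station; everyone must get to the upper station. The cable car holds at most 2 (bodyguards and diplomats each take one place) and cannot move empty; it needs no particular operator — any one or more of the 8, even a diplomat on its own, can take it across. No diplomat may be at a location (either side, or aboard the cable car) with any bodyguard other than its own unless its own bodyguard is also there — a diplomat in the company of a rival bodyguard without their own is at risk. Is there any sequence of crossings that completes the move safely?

No

Following every safe sequence of crossings from the start, the most of the 8 that can be at the upper station as the cable car arrives there on crossings 1, 3, 5 is 2, 3, 4 respectively; the best ever achieved is 4 of 8.
From crossing 7 on, no configuration arises that was not already reachable earlier: only 44 distinct safe configurations (who is on which side, and where the cable car is) can ever be reached, none of them has everyone across, and every continuation just revisits them. So no valid plan exists.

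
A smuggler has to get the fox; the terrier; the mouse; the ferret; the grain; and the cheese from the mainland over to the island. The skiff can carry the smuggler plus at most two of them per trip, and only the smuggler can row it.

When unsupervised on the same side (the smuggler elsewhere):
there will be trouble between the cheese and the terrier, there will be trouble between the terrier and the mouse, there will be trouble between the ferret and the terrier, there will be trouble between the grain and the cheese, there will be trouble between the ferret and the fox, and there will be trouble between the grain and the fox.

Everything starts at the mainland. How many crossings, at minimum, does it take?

impossible

Whatever the first load, the items left behind include a forbidden pair without the smuggler. No opening move is safe, so no plan exists.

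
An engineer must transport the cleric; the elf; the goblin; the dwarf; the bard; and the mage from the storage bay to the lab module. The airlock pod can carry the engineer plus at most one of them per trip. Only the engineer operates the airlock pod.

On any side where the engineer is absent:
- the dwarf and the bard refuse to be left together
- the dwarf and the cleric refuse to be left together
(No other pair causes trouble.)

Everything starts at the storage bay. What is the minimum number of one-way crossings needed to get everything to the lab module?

13

Counting alone: the engineer can take at most 1 across per trip to the lab module, so moving all 6 needs at least 6 loaded trips out, with a return between consecutive ones — at least 11 crossings.
The safety rule pushes this higher. Following every safe sequence of crossings, the most of the 6 that can be at the lab module as the airlock pod arrives there on crossing 11 is 5 — never all 6.
So no plan with fewer than 13 crossings exists, and this one achieves 13:
1. Engineer goes to the lab module with the dwarf.  [the storage bay: the bard, the cleric, the elf, the goblin, the mage | the lab module: the dwarf]
2. Engineer goes back to the storage bay alone.  [the storage bay: the bard, the cleric, the elf, the goblin, the mage | the lab module: the dwarf]
3. Engineer goes to the lab module with the cleric.  [the storage bay: the bard, the elf, the goblin, the mage | the lab module: the cleric, the dwarf]
4. Engineer goes back to the storage bay with the dwarf.  [the storage bay: the bard, the dwarf, the elf, the goblin, the mage | the lab module: the cleric]
5. Engineer goes to the lab module with the bard.  [the storage bay: the dwarf, the elf, the goblin, the mage | the lab module: the bard, the cleric]
6. Engineer goes back to the storage bay alone.  [the storage bay: the dwarf, the elf, the goblin, the mage | the lab module: the bard, the cleric]
7. Engineer goes to the lab module with the elf.  [the storage bay: the dwarf, the goblin, the mage | the lab module: the bard, the cleric, the elf]
8. Engineer goes back to the storage bay alone.  [the storage bay: the dwarf, the goblin, the mage | the lab module: the bard, the cleric, the elf]
9. Engineer goes to the lab module with the goblin.  [the storage bay: the dwarf, the mage | the lab module: the bard, the cleric, the elf, the goblin]
10. Engineer goes back to the storage bay alone.  [the storage bay: the dwarf, the mage | the lab module: the bard, the cleric, the elf, the goblin]
11. Engineer goes to the lab module with the mage.  [the storage bay: the dwarf | the lab module: the bard, the cleric, the elf, the goblin, the mage]
12. Engineer goes back to the storage bay alone.  [the storage bay: the dwarf | the lab module: the bard, the cleric, the elf, the goblin, the mage]
13. Engineer goes to the lab module with the dwarf.  [the storage bay: — | the lab module: the bard, the cleric, the dwarf, the elf, the goblin, the mage]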